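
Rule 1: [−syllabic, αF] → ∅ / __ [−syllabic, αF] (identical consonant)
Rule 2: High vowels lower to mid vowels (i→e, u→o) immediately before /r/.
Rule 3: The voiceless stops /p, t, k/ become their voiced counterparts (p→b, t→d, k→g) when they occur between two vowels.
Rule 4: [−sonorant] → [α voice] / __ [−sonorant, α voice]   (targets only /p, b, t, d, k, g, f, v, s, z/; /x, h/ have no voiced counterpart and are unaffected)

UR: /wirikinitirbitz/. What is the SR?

Rule 1 (degemination): no segment meets the environment; /wirikinitirbitz/ is unchanged.
Rule 2 (pre-rhotic lowering): /i/ is a high vowel immediately before /r/, so it lowers to [e]. /i/ is a high vowel immediately before /r/, so it lowers to [e]. /wirikinitirbitz/ → werikiniterbitz.
Rule 3 (intervocalic voicing): /k/ is a voiceless stop between vowels /i/ and /i/, so it voices to [g]. /t/ is a voiceless stop between vowels /i/ and /e/, so it voices to [d]. /werikiniterbitz/ → weriginiderbitz.
Rule 4 (regressive voicing assimilation): /t/ precedes the voiced obstruent /z/, so it voices to [d] by assimilation. /weriginiderbitz/ → weriginiderbidz.

weriginiderbidz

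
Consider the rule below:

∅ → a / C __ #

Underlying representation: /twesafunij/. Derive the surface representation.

twesafunija

the form ends in the consonant /j/, so [a] is inserted word-finally.
Surface form: [twesafunija].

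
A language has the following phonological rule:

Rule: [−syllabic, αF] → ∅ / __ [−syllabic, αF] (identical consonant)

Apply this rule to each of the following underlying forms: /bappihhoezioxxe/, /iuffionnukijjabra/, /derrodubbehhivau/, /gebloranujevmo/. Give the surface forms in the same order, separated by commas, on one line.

/bappihhoezioxxe/: /pp/ is a geminate; the first /p/ deletes. /hh/ is a geminate; the first /h/ deletes. /xx/ is a geminate; the first /x/ deletes. → [bapihoezioxe].
/iuffionnukijjabra/: /ff/ is a geminate; the first /f/ deletes. /nn/ is a geminate; the first /n/ deletes. /jj/ is a geminate; the first /j/ deletes. → [iufionukijabra].
/derrodubbehhivau/: /rr/ is a geminate; the first /r/ deletes. /bb/ is a geminate; the first /b/ deletes. /hh/ is a geminate; the first /h/ deletes. → [derodubehivau].
/gebloranujevmo/: the rule's environment is not met; surfaces unchanged as [gebloranujevmo].

bapihoezioxe, iufionukijabra, derodubehivau, gebloranujevmo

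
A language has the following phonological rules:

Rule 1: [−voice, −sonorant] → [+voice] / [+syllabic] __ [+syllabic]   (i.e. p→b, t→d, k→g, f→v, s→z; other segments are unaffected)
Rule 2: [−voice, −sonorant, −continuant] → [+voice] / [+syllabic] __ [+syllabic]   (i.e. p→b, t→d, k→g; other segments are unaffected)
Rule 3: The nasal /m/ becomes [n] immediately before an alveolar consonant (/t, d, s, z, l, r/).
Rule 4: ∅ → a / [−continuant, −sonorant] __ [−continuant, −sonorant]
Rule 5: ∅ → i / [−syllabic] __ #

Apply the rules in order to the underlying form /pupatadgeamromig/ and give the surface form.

pubadadageanromigi

Rule 1 (intervocalic voicing): /p/ is a voiceless obstruent between vowels /u/ and /a/, so it voices to [b]. /t/ is a voiceless obstruent between vowels /a/ and /a/, so it voices to [d]. /pupatadgeamromig/ → pubadadgeamromig.
Rule 2 (intervocalic voicing): no segment meets the environment; /pubadadgeamromig/ is unchanged.
Rule 3 (nasal place assimilation): /m/ precedes the alveolar consonant /r/, so it assimilates in place to [n]. /pubadadgeamromig/ → pubadadgeanromig.
Rule 4 (stop-cluster a-epenthesis): /d/ and /g/ form a stop–stop cluster, so [a] is inserted between them. /pubadadgeanromig/ → pubadadageanromig.
Rule 5 (final i-epenthesis): the form ends in the consonant /g/, so [i] is inserted word-finally. /pubadadageanromig/ → pubadadageanromigi.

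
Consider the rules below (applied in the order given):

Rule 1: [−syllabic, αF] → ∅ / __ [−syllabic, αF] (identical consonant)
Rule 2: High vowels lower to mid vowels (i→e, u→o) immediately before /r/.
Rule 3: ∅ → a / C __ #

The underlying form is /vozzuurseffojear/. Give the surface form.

vozuorsefojeara

Rule 1 (degemination): /zz/ is a geminate; the first /z/ deletes. /ff/ is a geminate; the first /f/ deletes. /vozzuurseffojear/ → vozuursefojear.
Rule 2 (pre-rhotic lowering): /u/ is a high vowel immediately before /r/, so it lowers to [o]. /vozuursefojear/ → vozuorsefojear.
Rule 3 (final a-epenthesis): the form ends in the consonant /r/, so [a] is inserted word-finally. /vozuorsefojear/ → vozuorsefojeara.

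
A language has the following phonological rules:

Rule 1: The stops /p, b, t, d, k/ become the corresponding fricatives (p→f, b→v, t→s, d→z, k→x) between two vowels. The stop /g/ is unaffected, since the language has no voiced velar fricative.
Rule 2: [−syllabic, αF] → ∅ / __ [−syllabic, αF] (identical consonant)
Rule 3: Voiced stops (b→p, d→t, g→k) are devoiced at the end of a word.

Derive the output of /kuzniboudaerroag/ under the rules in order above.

Rule 1 (intervocalic spirantization): /b/ is a stop between vowels /i/ and /o/, so it spirantizes to the fricative [v]. /d/ is a stop between vowels /u/ and /a/, so it spirantizes to the fricative [z]. /kuzniboudaerroag/ → kuznivouzaerroag.
Rule 2 (degemination): /rr/ is a geminate; the first /r/ deletes. /kuznivouzaerroag/ → kuznivouzaeroag.
Rule 3 (final devoicing): /g/ is a voiced stop in word-final position, so it devoices to [k]. /kuznivouzaeroag/ → kuznivouzaeroak.

kuznivouzaeroak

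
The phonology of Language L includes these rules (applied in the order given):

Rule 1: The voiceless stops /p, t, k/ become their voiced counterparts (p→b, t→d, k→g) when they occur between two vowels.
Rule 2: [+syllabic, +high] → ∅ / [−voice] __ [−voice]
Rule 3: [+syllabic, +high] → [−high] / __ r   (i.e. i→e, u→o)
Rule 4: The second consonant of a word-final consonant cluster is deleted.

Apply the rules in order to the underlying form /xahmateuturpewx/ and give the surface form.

xahmadeudorpew

Rule 1 (intervocalic voicing): /t/ is a voiceless stop between vowels /a/ and /e/, so it voices to [d]. /t/ is a voiceless stop between vowels /u/ and /u/, so it voices to [d]. /xahmateuturpewx/ → xahmadeudurpewx.
Rule 2 (high vowel syncope): no segment meets the environment; /xahmadeudurpewx/ is unchanged.
Rule 3 (pre-rhotic lowering): /u/ is a high vowel immediately before /r/, so it lowers to [o]. /xahmadeudurpewx/ → xahmadeudorpewx.
Rule 4 (final cluster simplification): /x/ is the second consonant of a word-final cluster /wx/, so it deletes. /xahmadeudorpewx/ → xahmadeudorpew.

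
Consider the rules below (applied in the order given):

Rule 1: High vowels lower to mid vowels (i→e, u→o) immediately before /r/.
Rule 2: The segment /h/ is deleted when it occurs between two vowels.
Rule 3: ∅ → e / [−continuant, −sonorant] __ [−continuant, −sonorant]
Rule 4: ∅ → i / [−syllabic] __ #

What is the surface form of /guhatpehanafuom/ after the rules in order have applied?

Rule 1 (pre-rhotic lowering): no segment meets the environment; /guhatpehanafuom/ is unchanged.
Rule 2 (intervocalic h-deletion): /h/ occurs between vowels /u/ and /a/, so it deletes. /h/ occurs between vowels /e/ and /a/, so it deletes. /guhatpehanafuom/ → guatpeanafuom.
Rule 3 (stop-cluster e-epenthesis): /t/ and /p/ form a stop–stop cluster, so [e] is inserted between them. /guatpeanafuom/ → guatepeanafuom.
Rule 4 (final i-epenthesis): the form ends in the consonant /m/, so [i] is inserted word-finally. /guatepeanafuom/ → guatepeanafuomi.

guatepeanafuomi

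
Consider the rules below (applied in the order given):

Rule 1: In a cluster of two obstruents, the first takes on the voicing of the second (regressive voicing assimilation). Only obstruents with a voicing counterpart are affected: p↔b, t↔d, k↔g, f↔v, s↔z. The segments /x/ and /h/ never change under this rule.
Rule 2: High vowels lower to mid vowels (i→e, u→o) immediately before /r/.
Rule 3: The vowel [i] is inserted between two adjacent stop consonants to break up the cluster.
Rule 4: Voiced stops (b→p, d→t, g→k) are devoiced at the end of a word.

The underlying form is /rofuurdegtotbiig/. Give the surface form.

rofuordekitodibiik

Rule 1 (regressive voicing assimilation): /g/ precedes the voiceless obstruent /t/, so it devoices to [k] by assimilation. /t/ precedes the voiced obstruent /b/, so it voices to [d] by assimilation. /rofuurdegtotbiig/ → rofuurdektodbiig.
Rule 2 (pre-rhotic lowering): /u/ is a high vowel immediately before /r/, so it lowers to [o]. /rofuurdektodbiig/ → rofuordektodbiig.
Rule 3 (stop-cluster i-epenthesis): /k/ and /t/ form a stop–stop cluster, so [i] is inserted between them. /d/ and /b/ form a stop–stop cluster, so [i] is inserted between them. /rofuordektodbiig/ → rofuordekitodibiig.
Rule 4 (final devoicing): /g/ is a voiced stop in word-final position, so it devoices to [k]. /rofuordekitodibiig/ → rofuordekitodibiik.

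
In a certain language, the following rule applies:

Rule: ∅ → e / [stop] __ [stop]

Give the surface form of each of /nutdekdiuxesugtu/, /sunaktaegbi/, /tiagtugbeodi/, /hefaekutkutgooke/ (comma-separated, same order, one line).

/nutdekdiuxesugtu/: /t/ and /d/ form a stop–stop cluster, so [e] is inserted between them. /k/ and /d/ form a stop–stop cluster, so [e] is inserted between them. /g/ and /t/ form a stop–stop cluster, so [e] is inserted between them. → [nutedekediuxesugetu].
/sunaktaegbi/: /k/ and /t/ form a stop–stop cluster, so [e] is inserted between them. /g/ and /b/ form a stop–stop cluster, so [e] is inserted between them. → [sunaketaegebi].
/tiagtugbeodi/: /g/ and /t/ form a stop–stop cluster, so [e] is inserted between them. /g/ and /b/ form a stop–stop cluster, so [e] is inserted between them. → [tiagetugebeodi].
/hefaekutkutgooke/: /t/ and /k/ form a stop–stop cluster, so [e] is inserted between them. /t/ and /g/ form a stop–stop cluster, so [e] is inserted between them. → [hefaekutekutegooke].

nutedekediuxesugetu, sunaketaegebi, tiagetugebeodi, hefaekutekutegooke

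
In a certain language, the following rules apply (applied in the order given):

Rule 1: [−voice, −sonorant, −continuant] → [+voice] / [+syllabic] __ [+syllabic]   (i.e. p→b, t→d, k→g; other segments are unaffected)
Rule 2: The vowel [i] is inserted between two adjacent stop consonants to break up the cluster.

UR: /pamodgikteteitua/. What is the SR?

pamodigikitedeidua

Rule 1 (intervocalic voicing): /t/ is a voiceless stop between vowels /e/ and /e/, so it voices to [d]. /t/ is a voiceless stop between vowels /i/ and /u/, so it voices to [d]. /pamodgikteteitua/ → pamodgiktedeidua.
Rule 2 (stop-cluster i-epenthesis): /d/ and /g/ form a stop–stop cluster, so [i] is inserted between them. /k/ and /t/ form a stop–stop cluster, so [i] is inserted between them. /pamodgiktedeidua/ → pamodigikitedeidua.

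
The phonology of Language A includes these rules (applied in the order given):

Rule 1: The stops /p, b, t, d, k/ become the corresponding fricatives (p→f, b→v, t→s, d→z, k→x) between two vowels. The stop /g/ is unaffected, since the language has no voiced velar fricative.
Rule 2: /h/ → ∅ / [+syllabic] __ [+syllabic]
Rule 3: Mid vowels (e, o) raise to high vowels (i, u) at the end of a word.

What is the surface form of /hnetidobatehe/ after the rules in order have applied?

hnesizovasei

Rule 1 (intervocalic spirantization): /t/ is a stop between vowels /e/ and /i/, so it spirantizes to the fricative [s]. /d/ is a stop between vowels /i/ and /o/, so it spirantizes to the fricative [z]. /b/ is a stop between vowels /o/ and /a/, so it spirantizes to the fricative [v]. /t/ is a stop between vowels /a/ and /e/, so it spirantizes to the fricative [s]. /hnetidobatehe/ → hnesizovasehe.
Rule 2 (intervocalic h-deletion): /h/ occurs between vowels /e/ and /e/, so it deletes. /hnesizovasehe/ → hnesizovasee.
Rule 3 (final vowel raising): /e/ is a mid vowel in word-final position, so it raises to [i]. /hnesizovasee/ → hnesizovasei.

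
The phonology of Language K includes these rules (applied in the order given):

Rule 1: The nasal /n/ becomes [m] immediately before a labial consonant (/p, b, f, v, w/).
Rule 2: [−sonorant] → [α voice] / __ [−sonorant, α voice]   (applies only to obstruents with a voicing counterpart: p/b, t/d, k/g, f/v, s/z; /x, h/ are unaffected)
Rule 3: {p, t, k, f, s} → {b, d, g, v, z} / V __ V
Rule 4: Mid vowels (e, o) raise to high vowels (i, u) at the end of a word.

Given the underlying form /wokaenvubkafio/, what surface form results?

Rule 1 (nasal place assimilation): /n/ precedes the labial consonant /v/, so it assimilates in place to [m]. /wokaenvubkafio/ → wokaemvubkafio.
Rule 2 (regressive voicing assimilation): /b/ precedes the voiceless obstruent /k/, so it devoices to [p] by assimilation. /wokaemvubkafio/ → wokaemvupkafio.
Rule 3 (intervocalic voicing): /k/ is a voiceless obstruent between vowels /o/ and /a/, so it voices to [g]. /f/ is a voiceless obstruent between vowels /a/ and /i/, so it voices to [v]. /wokaemvupkafio/ → wogaemvupkavio.
Rule 4 (final vowel raising): /o/ is a mid vowel in word-final position, so it raises to [u]. /wogaemvupkavio/ → wogaemvupkaviu.

wogaemvupkaviu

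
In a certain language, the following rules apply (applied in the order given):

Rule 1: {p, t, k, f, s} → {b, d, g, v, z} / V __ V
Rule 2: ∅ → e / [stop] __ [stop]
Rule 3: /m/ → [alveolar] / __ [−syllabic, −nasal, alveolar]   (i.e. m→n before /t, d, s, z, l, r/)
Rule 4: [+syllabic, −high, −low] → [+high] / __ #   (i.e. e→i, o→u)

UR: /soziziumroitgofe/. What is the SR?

soziziunroitegovi

Rule 1 (intervocalic voicing): /f/ is a voiceless obstruent between vowels /o/ and /e/, so it voices to [v]. /soziziumroitgofe/ → soziziumroitgove.
Rule 2 (stop-cluster e-epenthesis): /t/ and /g/ form a stop–stop cluster, so [e] is inserted between them. /soziziumroitgove/ → soziziumroitegove.
Rule 3 (nasal place assimilation): /m/ precedes the alveolar consonant /r/, so it assimilates in place to [n]. /soziziumroitegove/ → soziziunroitegove.
Rule 4 (final vowel raising): /e/ is a mid vowel in word-final position, so it raises to [i]. /soziziunroitegove/ → soziziunroitegovi.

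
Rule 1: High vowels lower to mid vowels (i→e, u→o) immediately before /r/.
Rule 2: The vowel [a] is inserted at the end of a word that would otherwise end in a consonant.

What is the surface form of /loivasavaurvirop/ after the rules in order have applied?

loivasavaorveropa

Rule 1 (pre-rhotic lowering): /u/ is a high vowel immediately before /r/, so it lowers to [o]. /i/ is a high vowel immediately before /r/, so it lowers to [e]. /loivasavaurvirop/ → loivasavaorverop.
Rule 2 (final a-epenthesis): the form ends in the consonant /p/, so [a] is inserted word-finally. /loivasavaorverop/ → loivasavaorveropa.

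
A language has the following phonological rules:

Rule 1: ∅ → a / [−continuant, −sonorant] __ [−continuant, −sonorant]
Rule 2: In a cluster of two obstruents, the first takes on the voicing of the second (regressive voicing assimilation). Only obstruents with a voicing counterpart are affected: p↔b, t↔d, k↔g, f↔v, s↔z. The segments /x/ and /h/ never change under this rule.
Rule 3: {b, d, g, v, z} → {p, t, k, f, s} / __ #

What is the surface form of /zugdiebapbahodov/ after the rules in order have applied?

Rule 1 (stop-cluster a-epenthesis): /g/ and /d/ form a stop–stop cluster, so [a] is inserted between them. /p/ and /b/ form a stop–stop cluster, so [a] is inserted between them. /zugdiebapbahodov/ → zugadiebapabahodov.
Rule 2 (regressive voicing assimilation): no segment meets the environment; /zugadiebapabahodov/ is unchanged.
Rule 3 (final devoicing): /v/ is a voiced obstruent in word-final position, so it devoices to [f]. /zugadiebapabahodov/ → zugadiebapabahodof.

zugadiebapabahodof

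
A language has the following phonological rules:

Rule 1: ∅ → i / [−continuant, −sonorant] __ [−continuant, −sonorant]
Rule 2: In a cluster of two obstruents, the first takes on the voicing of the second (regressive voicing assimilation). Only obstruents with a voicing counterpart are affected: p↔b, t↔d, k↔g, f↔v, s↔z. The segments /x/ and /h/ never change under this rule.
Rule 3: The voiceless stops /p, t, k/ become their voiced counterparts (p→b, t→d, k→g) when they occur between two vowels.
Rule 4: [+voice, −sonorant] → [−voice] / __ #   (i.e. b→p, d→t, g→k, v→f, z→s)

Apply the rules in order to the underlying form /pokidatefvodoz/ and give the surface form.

pogidadevvodos

Rule 1 (stop-cluster i-epenthesis): no segment meets the environment; /pokidatefvodoz/ is unchanged.
Rule 2 (regressive voicing assimilation): /f/ precedes the voiced obstruent /v/, so it voices to [v] by assimilation. /pokidatefvodoz/ → pokidatevvodoz.
Rule 3 (intervocalic voicing): /k/ is a voiceless stop between vowels /o/ and /i/, so it voices to [g]. /t/ is a voiceless stop between vowels /a/ and /e/, so it voices to [d]. /pokidatevvodoz/ → pogidadevvodoz.
Rule 4 (final devoicing): /z/ is a voiced obstruent in word-final position, so it devoices to [s]. /pogidadevvodoz/ → pogidadevvodos.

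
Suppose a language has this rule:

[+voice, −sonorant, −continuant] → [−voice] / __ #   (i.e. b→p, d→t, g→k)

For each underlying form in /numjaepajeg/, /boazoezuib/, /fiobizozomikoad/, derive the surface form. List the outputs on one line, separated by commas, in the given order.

numjaepajek, boazoezuip, fiobizozomikoat

/numjaepajeg/: /g/ is a voiced stop in word-final position, so it devoices to [k]. → [numjaepajek].
/boazoezuib/: /b/ is a voiced stop in word-final position, so it devoices to [p]. → [boazoezuip].
/fiobizozomikoad/: /d/ is a voiced stop in word-final position, so it devoices to [t]. → [fiobizozomikoat].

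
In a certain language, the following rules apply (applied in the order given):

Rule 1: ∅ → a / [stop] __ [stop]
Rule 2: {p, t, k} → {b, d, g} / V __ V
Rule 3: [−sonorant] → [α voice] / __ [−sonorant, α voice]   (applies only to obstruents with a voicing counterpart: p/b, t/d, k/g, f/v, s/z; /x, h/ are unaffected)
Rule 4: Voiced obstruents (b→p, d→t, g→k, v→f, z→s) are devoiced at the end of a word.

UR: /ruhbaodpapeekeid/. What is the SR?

ruhbaodababeegeit

Rule 1 (stop-cluster a-epenthesis): /d/ and /p/ form a stop–stop cluster, so [a] is inserted between them. /ruhbaodpapeekeid/ → ruhbaodapapeekeid.
Rule 2 (intervocalic voicing): /p/ is a voiceless stop between vowels /a/ and /a/, so it voices to [b]. /p/ is a voiceless stop between vowels /a/ and /e/, so it voices to [b]. /k/ is a voiceless stop between vowels /e/ and /e/, so it voices to [g]. /ruhbaodapapeekeid/ → ruhbaodababeegeid.
Rule 3 (regressive voicing assimilation): no segment meets the environment; /ruhbaodababeegeid/ is unchanged.
Rule 4 (final devoicing): /d/ is a voiced obstruent in word-final position, so it devoices to [t]. /ruhbaodababeegeid/ → ruhbaodababeegeit.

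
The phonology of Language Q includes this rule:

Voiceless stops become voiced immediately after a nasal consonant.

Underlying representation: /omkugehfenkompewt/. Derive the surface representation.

omgugehfengombewt

Scanning /omkugehfenkompewt/: /k/ is a voiceless stop immediately after the nasal /m/, so it voices to [g]; /k/ is a voiceless stop immediately after the nasal /n/, so it voices to [g]; /p/ is a voiceless stop immediately after the nasal /m/, so it voices to [b]; /t/ at position 17 is not in the conditioning environment.
Result: [omgugehfengombewt].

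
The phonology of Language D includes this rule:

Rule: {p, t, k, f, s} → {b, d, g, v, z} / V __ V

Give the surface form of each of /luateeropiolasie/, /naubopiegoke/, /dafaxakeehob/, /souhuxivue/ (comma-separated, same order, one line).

/luateeropiolasie/: /t/ is a voiceless obstruent between vowels /a/ and /e/, so it voices to [d]. /p/ is a voiceless obstruent between vowels /o/ and /i/, so it voices to [b]. /s/ is a voiceless obstruent between vowels /a/ and /i/, so it voices to [z]. → [luadeerobiolazie].
/naubopiegoke/: /p/ is a voiceless obstruent between vowels /o/ and /i/, so it voices to [b]. /k/ is a voiceless obstruent between vowels /o/ and /e/, so it voices to [g]. → [naubobiegoge].
/dafaxakeehob/: /f/ is a voiceless obstruent between vowels /a/ and /a/, so it voices to [v]. /k/ is a voiceless obstruent between vowels /a/ and /e/, so it voices to [g]. → [davaxageehob].
/souhuxivue/: the rule's environment is not met; surfaces unchanged as [souhuxivue].

luadeerobiolazie, naubobiegoge, davaxageehob, souhuxivue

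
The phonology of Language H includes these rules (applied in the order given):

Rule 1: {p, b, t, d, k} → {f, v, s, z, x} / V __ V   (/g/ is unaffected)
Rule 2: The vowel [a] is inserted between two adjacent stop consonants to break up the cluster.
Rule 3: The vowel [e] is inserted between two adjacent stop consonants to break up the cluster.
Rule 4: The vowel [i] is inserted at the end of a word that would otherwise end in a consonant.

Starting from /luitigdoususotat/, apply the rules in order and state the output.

Rule 1 (intervocalic spirantization): /t/ is a stop between vowels /i/ and /i/, so it spirantizes to the fricative [s]. /t/ is a stop between vowels /o/ and /a/, so it spirantizes to the fricative [s]. /luitigdoususotat/ → luisigdoususosat.
Rule 2 (stop-cluster a-epenthesis): /g/ and /d/ form a stop–stop cluster, so [a] is inserted between them. /luisigdoususosat/ → luisigadoususosat.
Rule 3 (stop-cluster e-epenthesis): no segment meets the environment; /luisigadoususosat/ is unchanged.
Rule 4 (final i-epenthesis): the form ends in the consonant /t/, so [i] is inserted word-finally. /luisigadoususosat/ → luisigadoususosati.

luisigadoususosati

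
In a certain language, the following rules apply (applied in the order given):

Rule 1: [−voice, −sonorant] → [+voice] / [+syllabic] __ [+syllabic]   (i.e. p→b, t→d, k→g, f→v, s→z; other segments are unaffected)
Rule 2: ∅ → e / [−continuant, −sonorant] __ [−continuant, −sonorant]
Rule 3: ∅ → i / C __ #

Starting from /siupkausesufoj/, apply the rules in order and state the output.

siupekauzezuvoji

Rule 1 (intervocalic voicing): /s/ is a voiceless obstruent between vowels /u/ and /e/, so it voices to [z]. /s/ is a voiceless obstruent between vowels /e/ and /u/, so it voices to [z]. /f/ is a voiceless obstruent between vowels /u/ and /o/, so it voices to [v]. /siupkausesufoj/ → siupkauzezuvoj.
Rule 2 (stop-cluster e-epenthesis): /p/ and /k/ form a stop–stop cluster, so [e] is inserted between them. /siupkauzezuvoj/ → siupekauzezuvoj.
Rule 3 (final i-epenthesis): the form ends in the consonant /j/, so [i] is inserted word-finally. /siupekauzezuvoj/ → siupekauzezuvoji.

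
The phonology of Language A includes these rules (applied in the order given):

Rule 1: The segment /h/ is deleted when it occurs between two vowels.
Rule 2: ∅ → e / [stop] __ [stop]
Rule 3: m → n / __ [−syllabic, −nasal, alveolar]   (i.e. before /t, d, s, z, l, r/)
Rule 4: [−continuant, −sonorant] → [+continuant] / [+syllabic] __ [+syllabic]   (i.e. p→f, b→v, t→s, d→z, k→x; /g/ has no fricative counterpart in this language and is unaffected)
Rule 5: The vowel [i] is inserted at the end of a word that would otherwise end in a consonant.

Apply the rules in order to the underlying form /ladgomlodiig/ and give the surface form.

lazegonloziigi

Rule 1 (intervocalic h-deletion): no segment meets the environment; /ladgomlodiig/ is unchanged.
Rule 2 (stop-cluster e-epenthesis): /d/ and /g/ form a stop–stop cluster, so [e] is inserted between them. /ladgomlodiig/ → ladegomlodiig.
Rule 3 (nasal place assimilation): /m/ precedes the alveolar consonant /l/, so it assimilates in place to [n]. /ladegomlodiig/ → ladegonlodiig.
Rule 4 (intervocalic spirantization): /d/ is a stop between vowels /a/ and /e/, so it spirantizes to the fricative [z]. /d/ is a stop between vowels /o/ and /i/, so it spirantizes to the fricative [z]. /ladegonlodiig/ → lazegonloziig.
Rule 5 (final i-epenthesis): the form ends in the consonant /g/, so [i] is inserted word-finally. /lazegonloziig/ → lazegonloziigi.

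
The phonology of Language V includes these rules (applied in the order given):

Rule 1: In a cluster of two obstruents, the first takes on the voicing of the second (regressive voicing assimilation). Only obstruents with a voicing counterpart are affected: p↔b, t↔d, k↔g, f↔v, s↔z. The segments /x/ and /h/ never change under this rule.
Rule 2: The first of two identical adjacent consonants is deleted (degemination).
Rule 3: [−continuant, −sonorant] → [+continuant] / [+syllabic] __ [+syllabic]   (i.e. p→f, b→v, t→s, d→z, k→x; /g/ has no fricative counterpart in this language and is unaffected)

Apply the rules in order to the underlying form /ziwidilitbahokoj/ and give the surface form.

ziwizilidbahoxoj

Rule 1 (regressive voicing assimilation): /t/ precedes the voiced obstruent /b/, so it voices to [d] by assimilation. /ziwidilitbahokoj/ → ziwidilidbahokoj.
Rule 2 (degemination): no segment meets the environment; /ziwidilidbahokoj/ is unchanged.
Rule 3 (intervocalic spirantization): /d/ is a stop between vowels /i/ and /i/, so it spirantizes to the fricative [z]. /k/ is a stop between vowels /o/ and /o/, so it spirantizes to the fricative [x]. /ziwidilidbahokoj/ → ziwizilidbahoxoj.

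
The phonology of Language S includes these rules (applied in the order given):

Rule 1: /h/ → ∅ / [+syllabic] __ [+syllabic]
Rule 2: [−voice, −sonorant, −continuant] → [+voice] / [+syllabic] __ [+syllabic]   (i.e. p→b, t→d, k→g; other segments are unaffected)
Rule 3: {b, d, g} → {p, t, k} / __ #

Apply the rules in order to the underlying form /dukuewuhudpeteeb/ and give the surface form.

Rule 1 (intervocalic h-deletion): /h/ occurs between vowels /u/ and /u/, so it deletes. /dukuewuhudpeteeb/ → dukuewuudpeteeb.
Rule 2 (intervocalic voicing): /k/ is a voiceless stop between vowels /u/ and /u/, so it voices to [g]. /t/ is a voiceless stop between vowels /e/ and /e/, so it voices to [d]. /dukuewuudpeteeb/ → duguewuudpedeeb.
Rule 3 (final devoicing): /b/ is a voiced stop in word-final position, so it devoices to [p]. /duguewuudpedeeb/ → duguewuudpedeep.

duguewuudpedeep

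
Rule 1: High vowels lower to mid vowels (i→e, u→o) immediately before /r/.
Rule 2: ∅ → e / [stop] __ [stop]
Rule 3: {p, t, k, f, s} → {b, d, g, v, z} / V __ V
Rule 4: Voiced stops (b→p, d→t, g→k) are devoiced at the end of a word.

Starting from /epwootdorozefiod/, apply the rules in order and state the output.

Rule 1 (pre-rhotic lowering): no segment meets the environment; /epwootdorozefiod/ is unchanged.
Rule 2 (stop-cluster e-epenthesis): /t/ and /d/ form a stop–stop cluster, so [e] is inserted between them. /epwootdorozefiod/ → epwootedorozefiod.
Rule 3 (intervocalic voicing): /t/ is a voiceless obstruent between vowels /o/ and /e/, so it voices to [d]. /f/ is a voiceless obstruent between vowels /e/ and /i/, so it voices to [v]. /epwootedorozefiod/ → epwoodedorozeviod.
Rule 4 (final devoicing): /d/ is a voiced stop in word-final position, so it devoices to [t]. /epwoodedorozeviod/ → epwoodedorozeviot.

epwoodedorozeviot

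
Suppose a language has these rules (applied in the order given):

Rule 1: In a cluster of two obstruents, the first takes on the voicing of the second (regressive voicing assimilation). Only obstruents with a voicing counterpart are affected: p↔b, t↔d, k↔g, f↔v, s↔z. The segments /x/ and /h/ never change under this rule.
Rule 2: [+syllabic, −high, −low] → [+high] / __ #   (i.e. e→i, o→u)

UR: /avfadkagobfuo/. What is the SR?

Rule 1 (regressive voicing assimilation): /v/ precedes the voiceless obstruent /f/, so it devoices to [f] by assimilation. /d/ precedes the voiceless obstruent /k/, so it devoices to [t] by assimilation. /b/ precedes the voiceless obstruent /f/, so it devoices to [p] by assimilation. /avfadkagobfuo/ → affatkagopfuo.
Rule 2 (final vowel raising): /o/ is a mid vowel in word-final position, so it raises to [u]. /affatkagopfuo/ → affatkagopfuu.

affatkagopfuu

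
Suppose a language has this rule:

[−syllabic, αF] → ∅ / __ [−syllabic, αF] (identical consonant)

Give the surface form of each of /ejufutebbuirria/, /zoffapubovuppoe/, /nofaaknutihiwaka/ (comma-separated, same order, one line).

ejufutebuiria, zofapubovupoe, nofaaknutihiwaka

/ejufutebbuirria/: /bb/ is a geminate; the first /b/ deletes. /rr/ is a geminate; the first /r/ deletes. → [ejufutebuiria].
/zoffapubovuppoe/: /ff/ is a geminate; the first /f/ deletes. /pp/ is a geminate; the first /p/ deletes. → [zofapubovupoe].
/nofaaknutihiwaka/: the rule's environment is not met; surfaces unchanged as [nofaaknutihiwaka].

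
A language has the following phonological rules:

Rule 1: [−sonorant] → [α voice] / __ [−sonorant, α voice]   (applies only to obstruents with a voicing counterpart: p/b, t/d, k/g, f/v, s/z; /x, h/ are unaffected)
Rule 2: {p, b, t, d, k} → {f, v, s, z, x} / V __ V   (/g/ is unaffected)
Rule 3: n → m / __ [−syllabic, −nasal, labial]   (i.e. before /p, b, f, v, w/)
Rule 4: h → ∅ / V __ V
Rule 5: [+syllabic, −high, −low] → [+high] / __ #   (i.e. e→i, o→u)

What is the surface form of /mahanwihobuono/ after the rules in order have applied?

maamwiovuonu

Rule 1 (regressive voicing assimilation): no segment meets the environment; /mahanwihobuono/ is unchanged.
Rule 2 (intervocalic spirantization): /b/ is a stop between vowels /o/ and /u/, so it spirantizes to the fricative [v]. /mahanwihobuono/ → mahanwihovuono.
Rule 3 (nasal place assimilation): /n/ precedes the labial consonant /w/, so it assimilates in place to [m]. /mahanwihovuono/ → mahamwihovuono.
Rule 4 (intervocalic h-deletion): /h/ occurs between vowels /a/ and /a/, so it deletes. /h/ occurs between vowels /i/ and /o/, so it deletes. /mahamwihovuono/ → maamwiovuono.
Rule 5 (final vowel raising): /o/ is a mid vowel in word-final position, so it raises to [u]. /maamwiovuono/ → maamwiovuonu.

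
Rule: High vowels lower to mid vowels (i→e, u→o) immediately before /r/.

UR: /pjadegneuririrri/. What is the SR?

Scanning /pjadegneuririrri/: /u/ is a high vowel immediately before /r/, so it lowers to [o]; /i/ is a high vowel immediately before /r/, so it lowers to [e]; /i/ is a high vowel immediately before /r/, so it lowers to [e]; /i/ at position 16 is not in the conditioning environment.
Result: [pjadegneorererri].

pjadegneorererri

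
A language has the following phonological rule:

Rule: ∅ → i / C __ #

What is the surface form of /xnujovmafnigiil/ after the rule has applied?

xnujovmafnigiili

the form ends in the consonant /l/, so [i] is inserted word-finally.
Surface form: [xnujovmafnigiili].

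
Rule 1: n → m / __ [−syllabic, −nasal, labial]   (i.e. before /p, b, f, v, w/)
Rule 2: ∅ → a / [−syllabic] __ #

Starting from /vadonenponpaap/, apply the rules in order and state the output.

Rule 1 (nasal place assimilation): /n/ precedes the labial consonant /p/, so it assimilates in place to [m]. /n/ precedes the labial consonant /p/, so it assimilates in place to [m]. /vadonenponpaap/ → vadonempompaap.
Rule 2 (final a-epenthesis): the form ends in the consonant /p/, so [a] is inserted word-finally. /vadonempompaap/ → vadonempompaapa.

vadonempompaapa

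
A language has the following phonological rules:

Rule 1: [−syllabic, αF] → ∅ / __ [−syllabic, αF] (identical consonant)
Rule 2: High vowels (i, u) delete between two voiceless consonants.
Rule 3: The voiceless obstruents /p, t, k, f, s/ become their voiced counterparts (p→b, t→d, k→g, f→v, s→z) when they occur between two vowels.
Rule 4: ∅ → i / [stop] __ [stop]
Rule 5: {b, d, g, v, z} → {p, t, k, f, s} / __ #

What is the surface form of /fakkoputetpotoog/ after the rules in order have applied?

fagopitetipodook

Rule 1 (degemination): /kk/ is a geminate; the first /k/ deletes. /fakkoputetpotoog/ → fakoputetpotoog.
Rule 2 (high vowel syncope): /u/ is a high vowel flanked by voiceless consonants /p/ and /t/, so it deletes. /fakoputetpotoog/ → fakoptetpotoog.
Rule 3 (intervocalic voicing): /k/ is a voiceless obstruent between vowels /a/ and /o/, so it voices to [g]. /t/ is a voiceless obstruent between vowels /o/ and /o/, so it voices to [d]. /fakoptetpotoog/ → fagoptetpodoog.
Rule 4 (stop-cluster i-epenthesis): /p/ and /t/ form a stop–stop cluster, so [i] is inserted between them. /t/ and /p/ form a stop–stop cluster, so [i] is inserted between them. /fagoptetpodoog/ → fagopitetipodoog.
Rule 5 (final devoicing): /g/ is a voiced obstruent in word-final position, so it devoices to [k]. /fagopitetipodoog/ → fagopitetipodook.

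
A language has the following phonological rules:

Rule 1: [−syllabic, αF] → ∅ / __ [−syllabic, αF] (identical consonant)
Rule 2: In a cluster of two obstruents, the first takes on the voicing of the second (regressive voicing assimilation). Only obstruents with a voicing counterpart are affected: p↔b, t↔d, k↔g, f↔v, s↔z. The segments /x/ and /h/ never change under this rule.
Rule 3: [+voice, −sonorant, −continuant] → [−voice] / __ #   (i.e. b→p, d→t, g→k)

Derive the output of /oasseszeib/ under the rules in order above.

oasezzeip

Rule 1 (degemination): /ss/ is a geminate; the first /s/ deletes. /oasseszeib/ → oaseszeib.
Rule 2 (regressive voicing assimilation): /s/ precedes the voiced obstruent /z/, so it voices to [z] by assimilation. /oaseszeib/ → oasezzeib.
Rule 3 (final devoicing): /b/ is a voiced stop in word-final position, so it devoices to [p]. /oasezzeib/ → oasezzeip.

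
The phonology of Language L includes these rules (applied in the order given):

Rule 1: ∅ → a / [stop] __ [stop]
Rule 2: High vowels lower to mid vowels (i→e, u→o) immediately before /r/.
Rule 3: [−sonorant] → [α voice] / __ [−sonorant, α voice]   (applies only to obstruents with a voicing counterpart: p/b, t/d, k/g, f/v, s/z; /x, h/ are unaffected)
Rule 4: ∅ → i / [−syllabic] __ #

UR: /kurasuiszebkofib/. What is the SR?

Rule 1 (stop-cluster a-epenthesis): /b/ and /k/ form a stop–stop cluster, so [a] is inserted between them. /kurasuiszebkofib/ → kurasuiszebakofib.
Rule 2 (pre-rhotic lowering): /u/ is a high vowel immediately before /r/, so it lowers to [o]. /kurasuiszebakofib/ → korasuiszebakofib.
Rule 3 (regressive voicing assimilation): /s/ precedes the voiced obstruent /z/, so it voices to [z] by assimilation. /korasuiszebakofib/ → korasuizzebakofib.
Rule 4 (final i-epenthesis): the form ends in the consonant /b/, so [i] is inserted word-finally. /korasuizzebakofib/ → korasuizzebakofibi.

korasuizzebakofibi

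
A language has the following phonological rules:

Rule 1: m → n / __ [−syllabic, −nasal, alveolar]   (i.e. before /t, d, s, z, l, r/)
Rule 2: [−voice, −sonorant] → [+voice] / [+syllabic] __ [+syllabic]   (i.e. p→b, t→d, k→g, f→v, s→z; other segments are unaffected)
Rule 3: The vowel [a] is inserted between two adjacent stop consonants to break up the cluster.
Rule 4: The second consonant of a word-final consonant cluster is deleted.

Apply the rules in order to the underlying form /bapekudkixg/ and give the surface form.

Rule 1 (nasal place assimilation): no segment meets the environment; /bapekudkixg/ is unchanged.
Rule 2 (intervocalic voicing): /p/ is a voiceless obstruent between vowels /a/ and /e/, so it voices to [b]. /k/ is a voiceless obstruent between vowels /e/ and /u/, so it voices to [g]. /bapekudkixg/ → babegudkixg.
Rule 3 (stop-cluster a-epenthesis): /d/ and /k/ form a stop–stop cluster, so [a] is inserted between them. /babegudkixg/ → babegudakixg.
Rule 4 (final cluster simplification): /g/ is the second consonant of a word-final cluster /xg/, so it deletes. /babegudakixg/ → babegudakix.

babegudakix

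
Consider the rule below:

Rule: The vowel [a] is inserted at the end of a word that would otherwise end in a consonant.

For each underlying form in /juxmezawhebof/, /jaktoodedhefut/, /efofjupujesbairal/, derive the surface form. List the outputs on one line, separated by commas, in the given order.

juxmezawhebofa, jaktoodedhefuta, efofjupujesbairala

/juxmezawhebof/: the form ends in the consonant /f/, so [a] is inserted word-finally. → [juxmezawhebofa].
/jaktoodedhefut/: the form ends in the consonant /t/, so [a] is inserted word-finally. → [jaktoodedhefuta].
/efofjupujesbairal/: the form ends in the consonant /l/, so [a] is inserted word-finally. → [efofjupujesbairala].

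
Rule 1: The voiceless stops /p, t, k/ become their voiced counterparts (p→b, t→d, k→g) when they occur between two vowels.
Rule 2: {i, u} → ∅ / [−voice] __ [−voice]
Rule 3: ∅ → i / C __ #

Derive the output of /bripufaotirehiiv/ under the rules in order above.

Rule 1 (intervocalic voicing): /p/ is a voiceless stop between vowels /i/ and /u/, so it voices to [b]. /t/ is a voiceless stop between vowels /o/ and /i/, so it voices to [d]. /bripufaotirehiiv/ → bribufaodirehiiv.
Rule 2 (high vowel syncope): no segment meets the environment; /bribufaodirehiiv/ is unchanged.
Rule 3 (final i-epenthesis): the form ends in the consonant /v/, so [i] is inserted word-finally. /bribufaodirehiiv/ → bribufaodirehiivi.

bribufaodirehiivi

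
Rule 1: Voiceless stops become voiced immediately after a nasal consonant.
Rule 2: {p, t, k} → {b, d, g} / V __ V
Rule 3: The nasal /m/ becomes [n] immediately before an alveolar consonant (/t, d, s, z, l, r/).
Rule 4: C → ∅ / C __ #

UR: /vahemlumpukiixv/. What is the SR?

Rule 1 (post-nasal voicing): /p/ is a voiceless stop immediately after the nasal /m/, so it voices to [b]. /vahemlumpukiixv/ → vahemlumbukiixv.
Rule 2 (intervocalic voicing): /k/ is a voiceless stop between vowels /u/ and /i/, so it voices to [g]. /vahemlumbukiixv/ → vahemlumbugiixv.
Rule 3 (nasal place assimilation): /m/ precedes the alveolar consonant /l/, so it assimilates in place to [n]. /vahemlumbugiixv/ → vahenlumbugiixv.
Rule 4 (final cluster simplification): /v/ is the second consonant of a word-final cluster /xv/, so it deletes. /vahenlumbugiixv/ → vahenlumbugiix.

vahenlumbugiix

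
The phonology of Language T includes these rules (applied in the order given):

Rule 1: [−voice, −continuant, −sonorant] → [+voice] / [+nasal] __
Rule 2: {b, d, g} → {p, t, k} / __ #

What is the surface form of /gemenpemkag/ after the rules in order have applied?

gemenbemgak

Rule 1 (post-nasal voicing): /p/ is a voiceless stop immediately after the nasal /n/, so it voices to [b]. /k/ is a voiceless stop immediately after the nasal /m/, so it voices to [g]. /gemenpemkag/ → gemenbemgag.
Rule 2 (final devoicing): /g/ is a voiced stop in word-final position, so it devoices to [k]. /gemenbemgag/ → gemenbemgak.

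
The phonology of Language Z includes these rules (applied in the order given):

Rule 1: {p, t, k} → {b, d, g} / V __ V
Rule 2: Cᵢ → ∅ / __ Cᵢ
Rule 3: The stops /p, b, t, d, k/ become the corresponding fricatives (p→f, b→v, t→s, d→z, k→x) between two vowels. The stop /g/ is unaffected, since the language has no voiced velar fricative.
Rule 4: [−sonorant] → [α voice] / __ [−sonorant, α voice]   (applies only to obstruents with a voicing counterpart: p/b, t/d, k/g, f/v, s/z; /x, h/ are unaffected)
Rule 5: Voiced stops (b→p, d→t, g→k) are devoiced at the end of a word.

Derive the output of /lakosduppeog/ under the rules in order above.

lagozdufeok

Rule 1 (intervocalic voicing): /k/ is a voiceless stop between vowels /a/ and /o/, so it voices to [g]. /lakosduppeog/ → lagosduppeog.
Rule 2 (degemination): /pp/ is a geminate; the first /p/ deletes. /lagosduppeog/ → lagosdupeog.
Rule 3 (intervocalic spirantization): /p/ is a stop between vowels /u/ and /e/, so it spirantizes to the fricative [f]. /lagosdupeog/ → lagosdufeog.
Rule 4 (regressive voicing assimilation): /s/ precedes the voiced obstruent /d/, so it voices to [z] by assimilation. /lagosdufeog/ → lagozdufeog.
Rule 5 (final devoicing): /g/ is a voiced stop in word-final position, so it devoices to [k]. /lagozdufeog/ → lagozdufeok.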